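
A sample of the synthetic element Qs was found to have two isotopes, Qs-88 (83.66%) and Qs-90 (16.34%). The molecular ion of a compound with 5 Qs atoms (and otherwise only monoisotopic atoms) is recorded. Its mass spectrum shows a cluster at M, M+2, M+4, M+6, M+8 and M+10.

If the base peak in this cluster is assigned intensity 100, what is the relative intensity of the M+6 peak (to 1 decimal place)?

Binomial terms of (0.8366 + 0.1634)^5: M 0.4098, M+2 0.4002, M+4 0.1563, M+6 0.0305, M+8 0.0030, M+10 0.0001 → M is the base peak.
P(M) = C(5,0) × 0.8366^5 × 0.1634^0 = 1 × 0.40981637 × 1.0000 = 0.409816 (base)
P(M+6) = C(5,3) × 0.8366^2 × 0.1634^3 = 10 × 0.69989956 × 0.00436271 = 0.030535
Relative intensity = 0.030535 / 0.409816 × 100 = 7.5

7.5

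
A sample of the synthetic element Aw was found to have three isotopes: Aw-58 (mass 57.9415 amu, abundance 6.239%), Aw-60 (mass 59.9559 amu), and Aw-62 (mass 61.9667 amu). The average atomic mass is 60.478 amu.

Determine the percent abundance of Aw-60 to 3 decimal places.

The remaining 93.761% is split between Aw-60 (fraction x) and Aw-62 (fraction 0.93761 − x).
Substituting: 59.9559x + 61.9667(0.93761 − x) = 56.863029815
(59.9559 − 61.9667)x = -1.237567772  ⇒  x = 0.61546, y = 0.32215
Aw-60: 61.546%, Aw-62: 32.215%.

61.546%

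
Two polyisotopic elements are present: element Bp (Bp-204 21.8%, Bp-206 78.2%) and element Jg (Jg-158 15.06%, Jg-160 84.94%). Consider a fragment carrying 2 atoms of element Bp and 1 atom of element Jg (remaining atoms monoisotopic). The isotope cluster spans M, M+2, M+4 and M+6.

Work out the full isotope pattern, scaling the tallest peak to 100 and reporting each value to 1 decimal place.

1.4 : 17.7 : 73.5 : 100.0

Element Bp pattern (n=2): 0.047524 : 0.340952 : 0.611524
Element Jg pattern (n=1): 0.1506 : 0.8494
Convolve the two distributions (both contribute in 2-u steps):
  M: 0.047524×0.1506 = 0.007157
  M+2: 0.047524×0.8494 + 0.340952×0.1506 = 0.091714
  M+4: 0.340952×0.8494 + 0.611524×0.1506 = 0.381700
  M+6: 0.611524×0.8494 = 0.519428
Scale to base peak (0.519428) = 100: 1.4 : 17.7 : 73.5 : 100.0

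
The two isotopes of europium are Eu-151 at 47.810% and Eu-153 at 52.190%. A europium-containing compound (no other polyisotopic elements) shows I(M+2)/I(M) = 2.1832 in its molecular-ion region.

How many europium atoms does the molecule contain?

With n Eu atoms, P(M+2)/P(M) = C(n,1)·p^(n−1)q / p^n = n·q/p = n · 0.52190/0.47810.
n = 2.1832 × 0.47810/0.52190 = 2.00 ≈ 2

2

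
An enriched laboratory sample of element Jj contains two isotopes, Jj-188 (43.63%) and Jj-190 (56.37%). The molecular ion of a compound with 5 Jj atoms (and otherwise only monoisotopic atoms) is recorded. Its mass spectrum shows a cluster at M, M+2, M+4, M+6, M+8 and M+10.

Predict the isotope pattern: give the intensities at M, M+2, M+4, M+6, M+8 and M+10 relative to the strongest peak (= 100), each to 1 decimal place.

4.6 : 30.0 : 77.4 : 100.0 : 64.6 : 16.7

Each Jj atom is independently Jj-188 (p = 0.4363) or Jj-190 (q = 0.5637); the cluster is the binomial expansion (p + q)^5.
P(M) = 0.4363^5 = 0.015810
P(M+2) = 5 × 0.4363^4 × 0.5637^1 = 0.102131
P(M+4) = 10 × 0.4363^3 × 0.5637^2 = 0.263907
P(M+6) = 10 × 0.4363^2 × 0.5637^3 = 0.340969
P(M+8) = 5 × 0.4363^1 × 0.5637^4 = 0.220266
P(M+10) = 0.5637^5 = 0.056917
The M+6 peak is largest (0.340969); scaling to 100 gives 4.6 : 30.0 : 77.4 : 100.0 : 64.6 : 16.7.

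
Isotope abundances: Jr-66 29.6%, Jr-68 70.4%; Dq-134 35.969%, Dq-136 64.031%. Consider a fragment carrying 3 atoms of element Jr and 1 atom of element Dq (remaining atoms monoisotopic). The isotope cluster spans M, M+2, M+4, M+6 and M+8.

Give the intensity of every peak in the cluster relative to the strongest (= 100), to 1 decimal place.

2.3 : 20.4 : 68.0 : 100.0 : 54.9

Element Jr pattern (n=3): 0.02593434 : 0.18504499 : 0.44010701 : 0.34891366
Element Dq pattern (n=1): 0.35969 : 0.64031
Convolve the two distributions (both contribute in 2-u steps):
  M: 0.02593434×0.35969 = 0.009328
  M+2: 0.02593434×0.64031 + 0.18504499×0.35969 = 0.083165
  M+4: 0.18504499×0.64031 + 0.44010701×0.35969 = 0.276788
  M+6: 0.44010701×0.64031 + 0.34891366×0.35969 = 0.407306
  M+8: 0.34891366×0.64031 = 0.223413
Scale to base peak (0.407306) = 100: 2.3 : 20.4 : 68.0 : 100.0 : 54.9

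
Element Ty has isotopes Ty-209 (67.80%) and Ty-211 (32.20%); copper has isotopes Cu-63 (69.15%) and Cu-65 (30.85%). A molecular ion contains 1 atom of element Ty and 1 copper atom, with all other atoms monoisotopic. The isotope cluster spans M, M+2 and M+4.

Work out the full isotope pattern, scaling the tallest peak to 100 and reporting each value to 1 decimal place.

Element Ty pattern (n=1): 0.6780 : 0.3220
Copper pattern (n=1): 0.6915 : 0.3085
Convolve the two distributions (both contribute in 2-u steps):
  M: 0.6780×0.6915 = 0.468837
  M+2: 0.6780×0.3085 + 0.3220×0.6915 = 0.431826
  M+4: 0.3220×0.3085 = 0.099337
Scale to base peak (0.468837) = 100: 100.0 : 92.1 : 21.2

100.0 : 92.1 : 21.2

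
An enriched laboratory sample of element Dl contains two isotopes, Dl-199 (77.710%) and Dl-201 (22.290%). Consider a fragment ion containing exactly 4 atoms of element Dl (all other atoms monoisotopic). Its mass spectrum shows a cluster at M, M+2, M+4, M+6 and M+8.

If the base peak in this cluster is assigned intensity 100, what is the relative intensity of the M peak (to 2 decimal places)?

87.16

Term probabilities: M 0.3647, M+2 0.4184, M+4 0.1800, M+6 0.0344, M+8 0.0025. Base peak = M+2.
P(M+2) = C(4,1) × 0.77710^3 × 0.22290^1 = 4 × 0.46927858 × 0.2229 = 0.418409 (base)
P(M) = C(4,0) × 0.77710^4 × 0.22290^0 = 1 × 0.36467638 × 1.0000 = 0.364676
Relative intensity = 0.364676 / 0.418409 × 100 = 87.16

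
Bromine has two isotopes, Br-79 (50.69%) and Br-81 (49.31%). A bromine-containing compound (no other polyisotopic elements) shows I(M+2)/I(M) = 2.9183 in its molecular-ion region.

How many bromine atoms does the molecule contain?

For n independent Br atoms, I(M+2)/I(M) = n · (abundance Br-81) / (abundance Br-79) = n · 0.4931/0.5069.
n = 2.9183 × 0.5069/0.4931 = 3.00 ≈ 3

3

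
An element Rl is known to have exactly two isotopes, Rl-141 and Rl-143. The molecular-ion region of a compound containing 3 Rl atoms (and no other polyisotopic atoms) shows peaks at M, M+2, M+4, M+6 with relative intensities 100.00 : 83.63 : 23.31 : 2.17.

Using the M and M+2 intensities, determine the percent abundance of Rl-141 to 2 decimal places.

78.20%

If p is the fraction of Rl that is Rl-141, then I(M+2)/I(M) = [C(3,1)·p^2·(1−p)] / p^3 = 3·(1−p)/p = 83.63/100.00 = 0.8363
(1−p)/p = 0.8363/3 = 0.2788  ⇒  p = 1/(1 + 0.2788) = 0.7820
Rl-141: 78.20%, Rl-143: 21.80%.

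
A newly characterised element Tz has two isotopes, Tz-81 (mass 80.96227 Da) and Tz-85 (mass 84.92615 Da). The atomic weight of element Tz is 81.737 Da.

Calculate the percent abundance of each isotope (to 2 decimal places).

Let x be the fractional abundance of Tz-81; then Tz-85 has abundance 1 − x.
80.96227·x + 84.92615·(1 − x) = 81.737
(80.96227 − 84.92615)·x = 81.737 − 84.92615
x = -3.18915 / -3.96388 = 0.80455 → 80.46% Tz-81, 19.54% Tz-85.

Tz-81: 80.46%, Tz-85: 19.54%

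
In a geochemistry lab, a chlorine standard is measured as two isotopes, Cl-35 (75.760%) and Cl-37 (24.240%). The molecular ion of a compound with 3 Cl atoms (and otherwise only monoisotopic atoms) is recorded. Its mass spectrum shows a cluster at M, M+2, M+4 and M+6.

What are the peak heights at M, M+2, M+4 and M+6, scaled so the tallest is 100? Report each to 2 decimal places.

Expanding (0.75760 + 0.24240)^3:
P(M) = 0.75760^3 = 0.434830
P(M+2) = 3 × 0.75760^2 × 0.24240^1 = 0.417382
P(M+4) = 3 × 0.75760^1 × 0.24240^2 = 0.133545
P(M+6) = 0.24240^3 = 0.014243
The M peak is largest (0.434830); scaling to 100 gives 100.00 : 95.99 : 30.71 : 3.28.

100.00 : 95.99 : 30.71 : 3.28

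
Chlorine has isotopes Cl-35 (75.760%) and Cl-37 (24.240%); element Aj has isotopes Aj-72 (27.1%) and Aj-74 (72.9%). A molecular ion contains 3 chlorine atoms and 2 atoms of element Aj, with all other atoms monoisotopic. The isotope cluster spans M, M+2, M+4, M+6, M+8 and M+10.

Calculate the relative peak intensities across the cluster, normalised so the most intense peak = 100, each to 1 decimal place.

Chlorine pattern (n=3): 0.4348304 : 0.41738208 : 0.13354464 : 0.01424288
Element Aj pattern (n=2): 0.073441 : 0.395118 : 0.531441
Convolve the two distributions (both contribute in 2-u steps):
  M: 0.4348304×0.073441 = 0.031934
  M+2: 0.4348304×0.395118 + 0.41738208×0.073441 = 0.202462
  M+4: 0.4348304×0.531441 + 0.41738208×0.395118 + 0.13354464×0.073441 = 0.405810
  M+6: 0.41738208×0.531441 + 0.13354464×0.395118 + 0.01424288×0.073441 = 0.275626
  M+8: 0.13354464×0.531441 + 0.01424288×0.395118 = 0.076599
  M+10: 0.01424288×0.531441 = 0.007569
Scale to base peak (0.405810) = 100: 7.9 : 49.9 : 100.0 : 67.9 : 18.9 : 1.9

7.9 : 49.9 : 100.0 : 67.9 : 18.9 : 1.9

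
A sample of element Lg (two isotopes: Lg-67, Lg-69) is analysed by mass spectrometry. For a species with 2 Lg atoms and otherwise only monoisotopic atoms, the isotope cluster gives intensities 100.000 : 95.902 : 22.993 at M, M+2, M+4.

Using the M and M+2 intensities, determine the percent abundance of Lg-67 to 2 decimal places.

If p is the fraction of Lg that is Lg-67, then I(M+2)/I(M) = [C(2,1)·p^1·(1−p)] / p^2 = 2·(1−p)/p = 95.902/100.000 = 0.9590
(1−p)/p = 0.9590/2 = 0.4795  ⇒  p = 1/(1 + 0.4795) = 0.6759
Lg-67: 67.59%, Lg-69: 32.41%.

67.59%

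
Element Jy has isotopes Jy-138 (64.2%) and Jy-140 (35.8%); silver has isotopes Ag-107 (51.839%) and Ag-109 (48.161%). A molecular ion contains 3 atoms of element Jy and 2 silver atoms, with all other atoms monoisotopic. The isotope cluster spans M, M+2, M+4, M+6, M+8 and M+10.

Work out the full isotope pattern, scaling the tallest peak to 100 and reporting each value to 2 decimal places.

Element Jy pattern (n=3): 0.26460929 : 0.44266414 : 0.24684386 : 0.04588271
Silver pattern (n=2): 0.26872819 : 0.49932362 : 0.23194819
Convolve the two distributions (both contribute in 2-u steps):
  M: 0.26460929×0.26872819 = 0.071108
  M+2: 0.26460929×0.49932362 + 0.44266414×0.26872819 = 0.251082
  M+4: 0.26460929×0.23194819 + 0.44266414×0.49932362 + 0.24684386×0.26872819 = 0.348742
  M+6: 0.44266414×0.23194819 + 0.24684386×0.49932362 + 0.04588271×0.26872819 = 0.238260
  M+8: 0.24684386×0.23194819 + 0.04588271×0.49932362 = 0.080165
  M+10: 0.04588271×0.23194819 = 0.010642
Scale to base peak (0.348742) = 100: 20.39 : 72.00 : 100.00 : 68.32 : 22.99 : 3.05

20.39 : 72.00 : 100.00 : 68.32 : 22.99 : 3.05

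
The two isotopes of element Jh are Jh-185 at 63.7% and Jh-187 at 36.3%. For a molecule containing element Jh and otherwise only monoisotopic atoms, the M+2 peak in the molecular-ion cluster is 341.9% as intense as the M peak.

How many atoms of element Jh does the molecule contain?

6

The M+2/M ratio from n Jh atoms is n · q/p = n · 0.363/0.637.
n = 3.419 × 0.637/0.363 = 6.00 ≈ 6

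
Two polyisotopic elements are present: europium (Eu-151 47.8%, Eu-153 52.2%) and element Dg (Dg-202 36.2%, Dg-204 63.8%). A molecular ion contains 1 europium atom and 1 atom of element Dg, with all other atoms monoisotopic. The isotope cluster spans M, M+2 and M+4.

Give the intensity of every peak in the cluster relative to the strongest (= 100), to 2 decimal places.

Europium pattern (n=1): 0.4780 : 0.5220
Element Dg pattern (n=1): 0.3620 : 0.6380
Convolve the two distributions (both contribute in 2-u steps):
  M: 0.4780×0.3620 = 0.173036
  M+2: 0.4780×0.6380 + 0.5220×0.3620 = 0.493928
  M+4: 0.5220×0.6380 = 0.333036
Scale to base peak (0.493928) = 100: 35.03 : 100.00 : 67.43

35.03 : 100.00 : 67.43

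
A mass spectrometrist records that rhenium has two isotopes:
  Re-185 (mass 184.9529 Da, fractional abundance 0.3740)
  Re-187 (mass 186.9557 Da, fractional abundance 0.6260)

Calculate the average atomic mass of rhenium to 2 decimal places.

186.21 Da

Ar = Σ fᵢ·mᵢ = 0.3740 × 184.9529 + 0.6260 × 186.9557
= 69.17238 + 117.03427 = 186.20665 Da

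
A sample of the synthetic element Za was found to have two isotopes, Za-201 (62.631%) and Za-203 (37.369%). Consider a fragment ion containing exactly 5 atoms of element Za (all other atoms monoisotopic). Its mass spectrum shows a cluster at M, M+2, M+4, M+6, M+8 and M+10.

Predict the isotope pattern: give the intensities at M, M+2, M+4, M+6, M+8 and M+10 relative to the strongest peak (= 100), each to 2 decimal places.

Expanding (0.62631 + 0.37369)^5:
P(M) = 0.62631^5 = 0.096371
P(M+2) = 5 × 0.62631^4 × 0.37369^1 = 0.287501
P(M+4) = 10 × 0.62631^3 × 0.37369^2 = 0.343077
P(M+6) = 10 × 0.62631^2 × 0.37369^3 = 0.204698
P(M+8) = 5 × 0.62631^1 × 0.37369^4 = 0.061067
P(M+10) = 0.37369^5 = 0.007287
The M+4 peak is largest (0.343077); scaling to 100 gives 28.09 : 83.80 : 100.00 : 59.67 : 17.80 : 2.12.

28.09 : 83.80 : 100.00 : 59.67 : 17.80 : 2.12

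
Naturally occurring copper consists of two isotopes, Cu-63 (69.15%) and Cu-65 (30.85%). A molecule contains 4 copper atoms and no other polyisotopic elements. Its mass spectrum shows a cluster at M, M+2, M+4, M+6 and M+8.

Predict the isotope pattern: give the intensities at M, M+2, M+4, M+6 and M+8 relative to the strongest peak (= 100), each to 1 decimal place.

Each Cu atom is independently Cu-63 (p = 0.6915) or Cu-65 (q = 0.3085); the cluster is the binomial expansion (p + q)^4.
P(M) = 0.6915^4 = 0.228649
P(M+2) = 4 × 0.6915^3 × 0.3085^1 = 0.408030
P(M+4) = 6 × 0.6915^2 × 0.3085^2 = 0.273052
P(M+6) = 4 × 0.6915^1 × 0.3085^3 = 0.081212
P(M+8) = 0.3085^4 = 0.009058
The M+2 peak is largest (0.408030); scaling to 100 gives 56.0 : 100.0 : 66.9 : 19.9 : 2.2.

56.0 : 100.0 : 66.9 : 19.9 : 2.2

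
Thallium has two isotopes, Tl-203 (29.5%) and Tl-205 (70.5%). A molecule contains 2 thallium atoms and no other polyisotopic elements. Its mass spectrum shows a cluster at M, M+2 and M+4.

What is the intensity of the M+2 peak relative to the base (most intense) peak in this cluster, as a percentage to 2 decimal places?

Term probabilities: M 0.0870, M+2 0.4160, M+4 0.4970. Base peak = M+4.
P(M+4) = C(2,2) × 0.295^0 × 0.705^2 = 1 × 1.0000 × 0.497025 = 0.497025 (base)
P(M+2) = C(2,1) × 0.295^1 × 0.705^1 = 2 × 0.2950 × 0.7050 = 0.415950
Relative intensity = 0.415950 / 0.497025 × 100 = 83.69

83.69%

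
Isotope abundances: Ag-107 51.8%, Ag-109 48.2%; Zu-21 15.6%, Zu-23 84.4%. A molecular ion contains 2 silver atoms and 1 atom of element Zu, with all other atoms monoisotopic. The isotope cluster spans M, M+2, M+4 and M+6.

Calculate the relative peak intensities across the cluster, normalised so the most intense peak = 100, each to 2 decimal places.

Silver pattern (n=2): 0.268324 : 0.499352 : 0.232324
Element Zu pattern (n=1): 0.1560 : 0.8440
Convolve the two distributions (both contribute in 2-u steps):
  M: 0.268324×0.1560 = 0.041859
  M+2: 0.268324×0.8440 + 0.499352×0.1560 = 0.304364
  M+4: 0.499352×0.8440 + 0.232324×0.1560 = 0.457696
  M+6: 0.232324×0.8440 = 0.196081
Scale to base peak (0.457696) = 100: 9.15 : 66.50 : 100.00 : 42.84

9.15 : 66.50 : 100.00 : 42.84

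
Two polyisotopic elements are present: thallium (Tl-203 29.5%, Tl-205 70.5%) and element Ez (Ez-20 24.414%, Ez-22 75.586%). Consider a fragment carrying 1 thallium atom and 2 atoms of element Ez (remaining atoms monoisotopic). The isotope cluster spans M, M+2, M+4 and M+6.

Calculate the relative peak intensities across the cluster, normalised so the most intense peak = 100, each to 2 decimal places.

4.10 : 35.20 : 100.00 : 93.95

Thallium pattern (n=1): 0.2950 : 0.7050
Element Ez pattern (n=2): 0.05960434 : 0.36907132 : 0.57132434
Convolve the two distributions (both contribute in 2-u steps):
  M: 0.2950×0.05960434 = 0.017583
  M+2: 0.2950×0.36907132 + 0.7050×0.05960434 = 0.150897
  M+4: 0.2950×0.57132434 + 0.7050×0.36907132 = 0.428736
  M+6: 0.7050×0.57132434 = 0.402784
Scale to base peak (0.428736) = 100: 4.10 : 35.20 : 100.00 : 93.95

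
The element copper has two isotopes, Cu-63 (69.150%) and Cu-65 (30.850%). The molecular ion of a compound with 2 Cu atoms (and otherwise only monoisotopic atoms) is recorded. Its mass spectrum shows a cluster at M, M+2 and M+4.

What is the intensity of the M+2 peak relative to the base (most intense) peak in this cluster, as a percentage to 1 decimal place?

Term probabilities: M 0.4782, M+2 0.4267, M+4 0.0952. Base peak = M.
P(M) = C(2,0) × 0.69150^2 × 0.30850^0 = 1 × 0.47817225 × 1.0000 = 0.478172 (base)
P(M+2) = C(2,1) × 0.69150^1 × 0.30850^1 = 2 × 0.6915 × 0.3085 = 0.426656
Relative intensity = 0.426656 / 0.478172 × 100 = 89.2

89.2%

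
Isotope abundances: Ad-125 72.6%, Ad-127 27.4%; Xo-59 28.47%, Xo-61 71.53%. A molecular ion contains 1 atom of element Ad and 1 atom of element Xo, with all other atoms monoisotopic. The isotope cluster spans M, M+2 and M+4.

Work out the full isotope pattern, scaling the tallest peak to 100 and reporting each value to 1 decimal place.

Element Ad pattern (n=1): 0.7260 : 0.2740
Element Xo pattern (n=1): 0.2847 : 0.7153
Convolve the two distributions (both contribute in 2-u steps):
  M: 0.7260×0.2847 = 0.206692
  M+2: 0.7260×0.7153 + 0.2740×0.2847 = 0.597316
  M+4: 0.2740×0.7153 = 0.195992
Scale to base peak (0.597316) = 100: 34.6 : 100.0 : 32.8

34.6 : 100.0 : 32.8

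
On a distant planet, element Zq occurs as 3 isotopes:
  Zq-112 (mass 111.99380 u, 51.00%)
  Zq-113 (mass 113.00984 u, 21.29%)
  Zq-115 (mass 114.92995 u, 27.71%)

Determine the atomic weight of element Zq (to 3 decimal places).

113.024 u

Weight each isotope mass by its fractional abundance: 0.5100 × 111.99380 + 0.2129 × 113.00984 + 0.2771 × 114.92995
= 57.116838 + 24.059795 + 31.847089 = 113.023722 u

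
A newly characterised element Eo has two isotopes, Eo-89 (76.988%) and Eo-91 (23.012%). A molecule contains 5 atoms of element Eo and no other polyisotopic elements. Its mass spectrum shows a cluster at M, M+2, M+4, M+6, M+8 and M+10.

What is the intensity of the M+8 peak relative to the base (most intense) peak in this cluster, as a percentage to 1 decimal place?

2.7%

Term probabilities: M 0.2705, M+2 0.4042, M+4 0.2416, M+6 0.0722, M+8 0.0108, M+10 0.0006. Base peak = M+2.
P(M+2) = C(5,1) × 0.76988^4 × 0.23012^1 = 5 × 0.35131133 × 0.23012 = 0.404219 (base)
P(M+8) = C(5,4) × 0.76988^1 × 0.23012^4 = 5 × 0.76988 × 0.00280425 = 0.010795
Relative intensity = 0.010795 / 0.404219 × 100 = 2.7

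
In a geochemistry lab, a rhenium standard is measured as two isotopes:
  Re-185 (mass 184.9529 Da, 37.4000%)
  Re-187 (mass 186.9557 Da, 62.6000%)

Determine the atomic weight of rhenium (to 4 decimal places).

186.2067 Da

The abundance-weighted mean is 0.374000 × 184.9529 + 0.626000 × 186.9557
= 69.17238 + 117.03427 = 186.20665 Da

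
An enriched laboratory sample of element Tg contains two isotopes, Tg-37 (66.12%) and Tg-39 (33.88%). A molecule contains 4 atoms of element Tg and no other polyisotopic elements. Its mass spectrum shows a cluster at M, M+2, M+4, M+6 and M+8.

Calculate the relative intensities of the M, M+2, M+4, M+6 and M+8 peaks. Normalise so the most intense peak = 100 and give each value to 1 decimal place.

48.8 : 100.0 : 76.9 : 26.3 : 3.4

Expanding (0.6612 + 0.3388)^4:
P(M) = 0.6612^4 = 0.191131
P(M+2) = 4 × 0.6612^3 × 0.3388^1 = 0.391744
P(M+4) = 6 × 0.6612^2 × 0.3388^2 = 0.301095
P(M+6) = 4 × 0.6612^1 × 0.3388^3 = 0.102854
P(M+8) = 0.3388^4 = 0.013176
The M+2 peak is largest (0.391744); scaling to 100 gives 48.8 : 100.0 : 76.9 : 26.3 : 3.4.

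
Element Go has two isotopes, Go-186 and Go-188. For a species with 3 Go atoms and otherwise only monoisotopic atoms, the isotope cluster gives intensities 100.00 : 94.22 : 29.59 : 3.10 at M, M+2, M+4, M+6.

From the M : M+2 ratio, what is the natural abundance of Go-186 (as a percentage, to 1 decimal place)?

Let p = fractional abundance of Go-186. I(M+2)/I(M) = [C(3,1)·p^2·(1−p)] / p^3 = 3·(1−p)/p = 94.22/100.00 = 0.9422
(1−p)/p = 0.9422/3 = 0.3141  ⇒  p = 1/(1 + 0.3141) = 0.7610
Go-186: 76.1%, Go-188: 23.9%.

76.1%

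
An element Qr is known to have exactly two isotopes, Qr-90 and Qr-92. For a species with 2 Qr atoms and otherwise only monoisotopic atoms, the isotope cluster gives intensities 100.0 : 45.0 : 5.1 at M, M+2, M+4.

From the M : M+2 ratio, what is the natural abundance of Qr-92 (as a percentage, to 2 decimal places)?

Let p = fractional abundance of Qr-90. I(M+2)/I(M) = [C(2,1)·p^1·(1−p)] / p^2 = 2·(1−p)/p = 45.0/100.0 = 0.4500
(1−p)/p = 0.4500/2 = 0.2250  ⇒  p = 1/(1 + 0.2250) = 0.8163
Qr-90: 81.63%, Qr-92: 18.37%.

18.37%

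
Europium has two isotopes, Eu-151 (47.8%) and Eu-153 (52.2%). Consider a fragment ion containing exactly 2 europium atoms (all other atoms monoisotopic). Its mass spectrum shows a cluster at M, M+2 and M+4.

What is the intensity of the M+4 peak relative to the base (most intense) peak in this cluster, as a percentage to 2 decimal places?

54.60%

Binomial terms of (0.478 + 0.522)^2: M 0.2285, M+2 0.4990, M+4 0.2725 → M+2 is the base peak.
P(M+2) = C(2,1) × 0.478^1 × 0.522^1 = 2 × 0.4780 × 0.5220 = 0.499032 (base)
P(M+4) = C(2,2) × 0.478^0 × 0.522^2 = 1 × 1.0000 × 0.272484 = 0.272484
Relative intensity = 0.272484 / 0.499032 × 100 = 54.60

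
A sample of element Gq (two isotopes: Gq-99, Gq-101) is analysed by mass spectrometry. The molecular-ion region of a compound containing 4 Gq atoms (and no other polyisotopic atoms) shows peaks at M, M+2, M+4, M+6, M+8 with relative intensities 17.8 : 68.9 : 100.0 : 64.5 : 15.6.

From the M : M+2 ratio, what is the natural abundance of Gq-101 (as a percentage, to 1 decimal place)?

Write p for the Gq-99 fraction. I(M+2)/I(M) = [C(4,1)·p^3·(1−p)] / p^4 = 4·(1−p)/p = 68.9/17.8 = 3.8708
(1−p)/p = 3.8708/4 = 0.9677  ⇒  p = 1/(1 + 0.9677) = 0.5082
Gq-99: 50.8%, Gq-101: 49.2%.

49.2%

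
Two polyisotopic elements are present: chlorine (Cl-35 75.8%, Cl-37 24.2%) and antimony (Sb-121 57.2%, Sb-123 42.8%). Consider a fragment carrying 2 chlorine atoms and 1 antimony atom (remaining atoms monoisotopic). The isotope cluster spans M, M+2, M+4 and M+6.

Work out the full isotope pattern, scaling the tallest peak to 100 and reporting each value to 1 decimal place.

Chlorine pattern (n=2): 0.574564 : 0.366872 : 0.058564
Antimony pattern (n=1): 0.5720 : 0.4280
Convolve the two distributions (both contribute in 2-u steps):
  M: 0.574564×0.5720 = 0.328651
  M+2: 0.574564×0.4280 + 0.366872×0.5720 = 0.455764
  M+4: 0.366872×0.4280 + 0.058564×0.5720 = 0.190520
  M+6: 0.058564×0.4280 = 0.025065
Scale to base peak (0.455764) = 100: 72.1 : 100.0 : 41.8 : 5.5

72.1 : 100.0 : 41.8 : 5.5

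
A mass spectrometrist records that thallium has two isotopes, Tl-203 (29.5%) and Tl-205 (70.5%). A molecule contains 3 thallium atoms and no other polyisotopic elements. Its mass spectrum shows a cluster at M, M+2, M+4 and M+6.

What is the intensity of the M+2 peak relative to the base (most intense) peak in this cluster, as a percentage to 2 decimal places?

41.84%

Term probabilities: M 0.0257, M+2 0.1841, M+4 0.4399, M+6 0.3504. Base peak = M+4.
P(M+4) = C(3,2) × 0.295^1 × 0.705^2 = 3 × 0.2950 × 0.497025 = 0.439867 (base)
P(M+2) = C(3,1) × 0.295^2 × 0.705^1 = 3 × 0.087025 × 0.7050 = 0.184058
Relative intensity = 0.184058 / 0.439867 × 100 = 41.84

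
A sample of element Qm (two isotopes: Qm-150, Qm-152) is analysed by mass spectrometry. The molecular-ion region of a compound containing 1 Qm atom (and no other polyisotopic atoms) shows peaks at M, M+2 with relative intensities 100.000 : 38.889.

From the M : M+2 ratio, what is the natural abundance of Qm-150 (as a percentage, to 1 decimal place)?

72.0%

If p is the fraction of Qm that is Qm-150, then I(M+2)/I(M) = [C(1,1)·p^0·(1−p)] / p^1 = 1·(1−p)/p = 38.889/100.000 = 0.3889
(1−p)/p = 0.3889/1 = 0.3889  ⇒  p = 1/(1 + 0.3889) = 0.7200
Qm-150: 72.0%, Qm-152: 28.0%.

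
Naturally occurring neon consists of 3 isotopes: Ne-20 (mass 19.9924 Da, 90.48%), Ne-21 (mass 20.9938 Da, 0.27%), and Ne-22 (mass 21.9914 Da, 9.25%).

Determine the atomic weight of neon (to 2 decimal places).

Average mass = Σ (abundance × isotope mass) = 0.9048 × 19.9924 + 0.0027 × 20.9938 + 0.0925 × 21.9914
= 18.08912 + 0.05668 + 2.03420 = 20.18000 Da

20.18 Da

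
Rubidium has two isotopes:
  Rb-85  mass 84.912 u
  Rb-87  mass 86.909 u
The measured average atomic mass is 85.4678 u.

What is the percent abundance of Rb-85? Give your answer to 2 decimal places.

With x = fraction of Rb-85 (so Rb-87 is 1 − x):
84.912·x + 86.909·(1 − x) = 85.4678
(84.912 − 86.909)·x = 85.4678 − 86.909
x = -1.4412 / -1.997 = 0.72168 → 72.17% Rb-85, 27.83% Rb-87.

72.17%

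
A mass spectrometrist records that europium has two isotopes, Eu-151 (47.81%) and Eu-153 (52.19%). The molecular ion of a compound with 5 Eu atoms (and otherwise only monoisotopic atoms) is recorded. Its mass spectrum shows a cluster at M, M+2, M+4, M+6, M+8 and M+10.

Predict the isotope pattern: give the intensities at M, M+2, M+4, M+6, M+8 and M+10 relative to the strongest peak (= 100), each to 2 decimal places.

Each Eu atom is independently Eu-151 (p = 0.4781) or Eu-153 (q = 0.5219); the cluster is the binomial expansion (p + q)^5.
P(M) = 0.4781^5 = 0.024980
P(M+2) = 5 × 0.4781^4 × 0.5219^1 = 0.136343
P(M+4) = 10 × 0.4781^3 × 0.5219^2 = 0.297667
P(M+6) = 10 × 0.4781^2 × 0.5219^3 = 0.324937
P(M+8) = 5 × 0.4781^1 × 0.5219^4 = 0.177353
P(M+10) = 0.5219^5 = 0.038720
The M+6 peak is largest (0.324937); scaling to 100 gives 7.69 : 41.96 : 91.61 : 100.00 : 54.58 : 11.92.

7.69 : 41.96 : 91.61 : 100.00 : 54.58 : 11.92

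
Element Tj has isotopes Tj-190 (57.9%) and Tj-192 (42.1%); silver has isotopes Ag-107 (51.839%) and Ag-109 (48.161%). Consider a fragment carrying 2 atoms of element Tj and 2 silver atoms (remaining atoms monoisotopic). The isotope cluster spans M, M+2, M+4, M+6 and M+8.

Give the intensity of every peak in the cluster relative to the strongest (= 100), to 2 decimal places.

24.43 : 80.91 : 100.00 : 54.66 : 11.15

Element Tj pattern (n=2): 0.335241 : 0.487518 : 0.177241
Silver pattern (n=2): 0.26872819 : 0.49932362 : 0.23194819
Convolve the two distributions (both contribute in 2-u steps):
  M: 0.335241×0.26872819 = 0.090089
  M+2: 0.335241×0.49932362 + 0.487518×0.26872819 = 0.298404
  M+4: 0.335241×0.23194819 + 0.487518×0.49932362 + 0.177241×0.26872819 = 0.368817
  M+6: 0.487518×0.23194819 + 0.177241×0.49932362 = 0.201580
  M+8: 0.177241×0.23194819 = 0.041111
Scale to base peak (0.368817) = 100: 24.43 : 80.91 : 100.00 : 54.66 : 11.15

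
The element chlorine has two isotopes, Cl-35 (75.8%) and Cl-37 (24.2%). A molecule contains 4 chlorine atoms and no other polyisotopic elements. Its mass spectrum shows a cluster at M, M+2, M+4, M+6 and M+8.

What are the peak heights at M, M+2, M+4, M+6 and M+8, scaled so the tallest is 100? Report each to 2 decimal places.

Each Cl atom is independently Cl-35 (p = 0.758) or Cl-37 (q = 0.242); the cluster is the binomial expansion (p + q)^4.
P(M) = 0.758^4 = 0.330124
P(M+2) = 4 × 0.758^3 × 0.242^1 = 0.421583
P(M+4) = 6 × 0.758^2 × 0.242^2 = 0.201893
P(M+6) = 4 × 0.758^1 × 0.242^3 = 0.042971
P(M+8) = 0.242^4 = 0.003430
The M+2 peak is largest (0.421583); scaling to 100 gives 78.31 : 100.00 : 47.89 : 10.19 : 0.81.

78.31 : 100.00 : 47.89 : 10.19 : 0.81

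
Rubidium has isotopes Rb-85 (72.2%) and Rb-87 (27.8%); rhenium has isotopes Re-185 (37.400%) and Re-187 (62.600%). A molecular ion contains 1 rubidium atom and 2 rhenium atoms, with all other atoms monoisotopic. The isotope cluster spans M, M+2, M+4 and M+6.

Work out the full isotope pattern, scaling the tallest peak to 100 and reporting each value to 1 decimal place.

24.4 : 91.3 : 100.0 : 26.4

Rubidium pattern (n=1): 0.7220 : 0.2780
Rhenium pattern (n=2): 0.139876 : 0.468248 : 0.391876
Convolve the two distributions (both contribute in 2-u steps):
  M: 0.7220×0.139876 = 0.100990
  M+2: 0.7220×0.468248 + 0.2780×0.139876 = 0.376961
  M+4: 0.7220×0.391876 + 0.2780×0.468248 = 0.413107
  M+6: 0.2780×0.391876 = 0.108942
Scale to base peak (0.413107) = 100: 24.4 : 91.3 : 100.0 : 26.4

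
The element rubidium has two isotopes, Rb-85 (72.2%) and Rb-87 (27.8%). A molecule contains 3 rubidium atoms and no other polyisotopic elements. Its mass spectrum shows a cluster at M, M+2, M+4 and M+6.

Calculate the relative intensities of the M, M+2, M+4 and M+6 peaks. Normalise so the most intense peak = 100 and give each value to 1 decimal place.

The 3 Rb atoms are independent, so intensities follow the terms of (0.722 + 0.278)^3.
P(M) = 0.722^3 = 0.376367
P(M+2) = 3 × 0.722^2 × 0.278^1 = 0.434751
P(M+4) = 3 × 0.722^1 × 0.278^2 = 0.167397
P(M+6) = 0.278^3 = 0.021485
The M+2 peak is largest (0.434751); scaling to 100 gives 86.6 : 100.0 : 38.5 : 4.9.

86.6 : 100.0 : 38.5 : 4.9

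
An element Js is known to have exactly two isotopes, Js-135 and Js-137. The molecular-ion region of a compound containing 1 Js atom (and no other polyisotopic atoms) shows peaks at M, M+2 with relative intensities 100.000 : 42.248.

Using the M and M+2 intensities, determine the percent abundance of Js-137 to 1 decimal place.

29.7%

Let p = fractional abundance of Js-135. I(M+2)/I(M) = [C(1,1)·p^0·(1−p)] / p^1 = 1·(1−p)/p = 42.248/100.000 = 0.4225
(1−p)/p = 0.4225/1 = 0.4225  ⇒  p = 1/(1 + 0.4225) = 0.7030
Js-135: 70.3%, Js-137: 29.7%.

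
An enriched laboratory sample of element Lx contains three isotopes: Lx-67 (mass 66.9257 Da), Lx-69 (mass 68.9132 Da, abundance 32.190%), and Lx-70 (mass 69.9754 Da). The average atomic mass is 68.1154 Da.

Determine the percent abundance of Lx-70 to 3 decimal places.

18.032%

The remaining 67.810% is split between Lx-67 (fraction x) and Lx-70 (fraction 0.67810 − x).
Substituting: 66.9257x + 69.9754(0.67810 − x) = 45.93224092
(66.9257 − 69.9754)x = -1.51807782  ⇒  x = 0.49778, y = 0.18032
Lx-67: 49.778%, Lx-70: 18.032%.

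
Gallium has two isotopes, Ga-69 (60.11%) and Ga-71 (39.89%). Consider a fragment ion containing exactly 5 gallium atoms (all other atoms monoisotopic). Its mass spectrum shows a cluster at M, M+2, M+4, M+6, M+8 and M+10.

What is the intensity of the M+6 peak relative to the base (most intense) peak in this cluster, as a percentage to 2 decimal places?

Binomial terms of (0.6011 + 0.3989)^5: M 0.0785, M+2 0.2604, M+4 0.3456, M+6 0.2293, M+8 0.0761, M+10 0.0101 → M+4 is the base peak.
P(M+4) = C(5,2) × 0.6011^3 × 0.3989^2 = 10 × 0.21719018 × 0.15912121 = 0.345596 (base)
P(M+6) = C(5,3) × 0.6011^2 × 0.3989^3 = 10 × 0.36132121 × 0.06347345 = 0.229343
Relative intensity = 0.229343 / 0.345596 × 100 = 66.36

66.36%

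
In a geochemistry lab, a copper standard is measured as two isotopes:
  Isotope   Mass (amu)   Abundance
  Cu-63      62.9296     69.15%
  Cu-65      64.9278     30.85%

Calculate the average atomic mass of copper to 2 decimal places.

63.55 amu

The abundance-weighted mean is 0.6915 × 62.9296 + 0.3085 × 64.9278
= 43.51582 + 20.03023 = 63.54605 amu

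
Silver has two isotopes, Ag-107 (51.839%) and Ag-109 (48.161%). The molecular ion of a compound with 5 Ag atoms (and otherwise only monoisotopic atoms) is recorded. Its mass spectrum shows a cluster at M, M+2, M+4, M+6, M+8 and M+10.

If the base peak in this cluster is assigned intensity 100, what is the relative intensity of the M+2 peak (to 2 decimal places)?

53.82

Term probabilities: M 0.0374, M+2 0.1739, M+4 0.3231, M+6 0.3002, M+8 0.1394, M+10 0.0259. Base peak = M+4.
P(M+4) = C(5,2) × 0.51839^3 × 0.48161^2 = 10 × 0.13930601 × 0.23194819 = 0.323118 (base)
P(M+2) = C(5,1) × 0.51839^4 × 0.48161^1 = 5 × 0.07221484 × 0.48161 = 0.173897
Relative intensity = 0.173897 / 0.323118 × 100 = 53.82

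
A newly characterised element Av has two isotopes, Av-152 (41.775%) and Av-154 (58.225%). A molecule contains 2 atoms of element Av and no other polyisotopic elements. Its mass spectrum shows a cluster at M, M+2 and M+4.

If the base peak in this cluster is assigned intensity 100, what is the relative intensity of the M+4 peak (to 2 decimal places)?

69.69

(0.41775 + 0.58225)^2 gives M 0.1745, M+2 0.4865, M+4 0.3390; the largest is M+2.
P(M+2) = C(2,1) × 0.41775^1 × 0.58225^1 = 2 × 0.41775 × 0.58225 = 0.486470 (base)
P(M+4) = C(2,2) × 0.41775^0 × 0.58225^2 = 1 × 1.0000 × 0.33901506 = 0.339015
Relative intensity = 0.339015 / 0.486470 × 100 = 69.69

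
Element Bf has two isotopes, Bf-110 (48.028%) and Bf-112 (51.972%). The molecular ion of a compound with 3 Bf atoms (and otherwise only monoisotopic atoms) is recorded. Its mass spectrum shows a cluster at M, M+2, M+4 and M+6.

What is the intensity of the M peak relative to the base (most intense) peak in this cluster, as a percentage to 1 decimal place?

(0.48028 + 0.51972)^3 gives M 0.1108, M+2 0.3596, M+4 0.3892, M+6 0.1404; the largest is M+4.
P(M+4) = C(3,2) × 0.48028^1 × 0.51972^2 = 3 × 0.48028 × 0.27010888 = 0.389184 (base)
P(M) = C(3,0) × 0.48028^3 × 0.51972^0 = 1 × 0.11078565 × 1.0000 = 0.110786
Relative intensity = 0.110786 / 0.389184 × 100 = 28.5

28.5%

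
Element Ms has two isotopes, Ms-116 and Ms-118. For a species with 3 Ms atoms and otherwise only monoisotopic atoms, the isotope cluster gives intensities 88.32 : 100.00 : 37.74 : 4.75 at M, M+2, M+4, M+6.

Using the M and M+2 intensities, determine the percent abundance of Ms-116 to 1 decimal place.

72.6%

Let p = fractional abundance of Ms-116. I(M+2)/I(M) = [C(3,1)·p^2·(1−p)] / p^3 = 3·(1−p)/p = 100.00/88.32 = 1.1322
(1−p)/p = 1.1322/3 = 0.3774  ⇒  p = 1/(1 + 0.3774) = 0.7260
Ms-116: 72.6%, Ms-118: 27.4%.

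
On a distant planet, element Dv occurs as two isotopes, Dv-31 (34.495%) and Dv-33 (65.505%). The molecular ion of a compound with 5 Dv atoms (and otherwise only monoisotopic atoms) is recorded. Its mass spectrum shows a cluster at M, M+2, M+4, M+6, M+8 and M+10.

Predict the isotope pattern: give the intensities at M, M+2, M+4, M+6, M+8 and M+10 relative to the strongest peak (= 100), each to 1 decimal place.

Each Dv atom is independently Dv-31 (p = 0.34495) or Dv-33 (q = 0.65505); the cluster is the binomial expansion (p + q)^5.
P(M) = 0.34495^5 = 0.004884
P(M+2) = 5 × 0.34495^4 × 0.65505^1 = 0.046373
P(M+4) = 10 × 0.34495^3 × 0.65505^2 = 0.176124
P(M+6) = 10 × 0.34495^2 × 0.65505^3 = 0.334453
P(M+8) = 5 × 0.34495^1 × 0.65505^4 = 0.317559
P(M+10) = 0.65505^5 = 0.120607
The M+6 peak is largest (0.334453); scaling to 100 gives 1.5 : 13.9 : 52.7 : 100.0 : 94.9 : 36.1.

1.5 : 13.9 : 52.7 : 100.0 : 94.9 : 36.1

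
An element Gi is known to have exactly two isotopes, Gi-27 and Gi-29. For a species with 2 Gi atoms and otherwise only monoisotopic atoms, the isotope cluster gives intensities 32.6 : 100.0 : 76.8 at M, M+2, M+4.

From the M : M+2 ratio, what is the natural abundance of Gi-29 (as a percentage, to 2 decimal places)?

Write p for the Gi-27 fraction. I(M+2)/I(M) = [C(2,1)·p^1·(1−p)] / p^2 = 2·(1−p)/p = 100.0/32.6 = 3.0675
(1−p)/p = 3.0675/2 = 1.5337  ⇒  p = 1/(1 + 1.5337) = 0.3947
Gi-27: 39.47%, Gi-29: 60.53%.

60.53%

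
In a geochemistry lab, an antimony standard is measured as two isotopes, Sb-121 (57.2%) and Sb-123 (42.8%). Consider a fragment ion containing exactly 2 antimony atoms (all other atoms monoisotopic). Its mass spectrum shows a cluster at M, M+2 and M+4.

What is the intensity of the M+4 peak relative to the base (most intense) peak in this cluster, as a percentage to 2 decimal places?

37.41%

Binomial terms of (0.572 + 0.428)^2: M 0.3272, M+2 0.4896, M+4 0.1832 → M+2 is the base peak.
P(M+2) = C(2,1) × 0.572^1 × 0.428^1 = 2 × 0.5720 × 0.4280 = 0.489632 (base)
P(M+4) = C(2,2) × 0.572^0 × 0.428^2 = 1 × 1.0000 × 0.183184 = 0.183184
Relative intensity = 0.183184 / 0.489632 × 100 = 37.41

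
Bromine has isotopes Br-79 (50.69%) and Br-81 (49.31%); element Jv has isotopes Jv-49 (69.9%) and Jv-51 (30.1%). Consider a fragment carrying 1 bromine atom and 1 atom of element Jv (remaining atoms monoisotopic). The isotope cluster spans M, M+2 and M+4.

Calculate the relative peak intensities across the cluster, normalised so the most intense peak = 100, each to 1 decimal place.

71.3 : 100.0 : 29.8

Bromine pattern (n=1): 0.5069 : 0.4931
Element Jv pattern (n=1): 0.6990 : 0.3010
Convolve the two distributions (both contribute in 2-u steps):
  M: 0.5069×0.6990 = 0.354323
  M+2: 0.5069×0.3010 + 0.4931×0.6990 = 0.497254
  M+4: 0.4931×0.3010 = 0.148423
Scale to base peak (0.497254) = 100: 71.3 : 100.0 : 29.8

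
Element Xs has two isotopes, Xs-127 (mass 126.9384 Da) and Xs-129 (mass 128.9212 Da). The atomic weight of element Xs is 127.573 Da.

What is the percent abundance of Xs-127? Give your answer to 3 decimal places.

67.995%

Writing the weighted mean with unknown fraction x of Xs-127:
126.9384·x + 128.9212·(1 − x) = 127.573
(126.9384 − 128.9212)·x = 127.573 − 128.9212
x = -1.3482 / -1.9828 = 0.67995 → 67.995% Xs-127, 32.005% Xs-129.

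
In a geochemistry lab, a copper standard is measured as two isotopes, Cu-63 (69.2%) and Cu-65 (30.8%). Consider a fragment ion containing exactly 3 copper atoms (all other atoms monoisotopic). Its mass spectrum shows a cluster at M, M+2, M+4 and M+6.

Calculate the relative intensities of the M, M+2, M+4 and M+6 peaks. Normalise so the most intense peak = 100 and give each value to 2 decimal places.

74.89 : 100.00 : 44.51 : 6.60

The 3 Cu atoms are independent, so intensities follow the terms of (0.692 + 0.308)^3.
P(M) = 0.692^3 = 0.331374
P(M+2) = 3 × 0.692^2 × 0.308^1 = 0.442470
P(M+4) = 3 × 0.692^1 × 0.308^2 = 0.196938
P(M+6) = 0.308^3 = 0.029218
The M+2 peak is largest (0.442470); scaling to 100 gives 74.89 : 100.00 : 44.51 : 6.60.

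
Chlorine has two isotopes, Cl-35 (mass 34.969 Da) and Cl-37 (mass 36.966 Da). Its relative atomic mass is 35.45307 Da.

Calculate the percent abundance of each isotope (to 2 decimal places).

Cl-35: 75.76%, Cl-37: 24.24%

Writing the weighted mean with unknown fraction x of Cl-35:
34.969·x + 36.966·(1 − x) = 35.45307
(34.969 − 36.966)·x = 35.45307 − 36.966
x = -1.51293 / -1.997 = 0.75760 → 75.76% Cl-35, 24.24% Cl-37.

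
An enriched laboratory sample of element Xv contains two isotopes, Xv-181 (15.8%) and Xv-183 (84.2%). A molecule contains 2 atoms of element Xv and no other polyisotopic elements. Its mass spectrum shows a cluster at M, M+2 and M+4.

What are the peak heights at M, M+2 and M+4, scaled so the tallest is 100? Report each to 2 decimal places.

Expanding (0.158 + 0.842)^2:
P(M) = 0.158^2 = 0.024964
P(M+2) = 2 × 0.158^1 × 0.842^1 = 0.266072
P(M+4) = 0.842^2 = 0.708964
The M+4 peak is largest (0.708964); scaling to 100 gives 3.52 : 37.53 : 100.00.

3.52 : 37.53 : 100.00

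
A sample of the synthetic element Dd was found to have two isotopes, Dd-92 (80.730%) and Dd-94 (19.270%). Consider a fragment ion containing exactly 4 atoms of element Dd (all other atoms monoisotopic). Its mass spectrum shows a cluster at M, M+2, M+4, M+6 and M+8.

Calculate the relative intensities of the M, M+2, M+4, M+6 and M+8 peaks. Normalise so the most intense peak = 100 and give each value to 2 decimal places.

Expanding (0.80730 + 0.19270)^4:
P(M) = 0.80730^4 = 0.424756
P(M+2) = 4 × 0.80730^3 × 0.19270^1 = 0.405552
P(M+4) = 6 × 0.80730^2 × 0.19270^2 = 0.145206
P(M+6) = 4 × 0.80730^1 × 0.19270^3 = 0.023107
P(M+8) = 0.19270^4 = 0.001379
The M peak is largest (0.424756); scaling to 100 gives 100.00 : 95.48 : 34.19 : 5.44 : 0.32.

100.00 : 95.48 : 34.19 : 5.44 : 0.32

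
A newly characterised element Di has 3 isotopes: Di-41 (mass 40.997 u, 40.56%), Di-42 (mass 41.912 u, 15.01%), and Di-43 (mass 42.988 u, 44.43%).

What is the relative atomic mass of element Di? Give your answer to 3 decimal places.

42.019 u

Average mass = Σ (abundance × isotope mass) = 0.4056 × 40.997 + 0.1501 × 41.912 + 0.4443 × 42.988
= 16.6284 + 6.2910 + 19.0996 = 42.0190 u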